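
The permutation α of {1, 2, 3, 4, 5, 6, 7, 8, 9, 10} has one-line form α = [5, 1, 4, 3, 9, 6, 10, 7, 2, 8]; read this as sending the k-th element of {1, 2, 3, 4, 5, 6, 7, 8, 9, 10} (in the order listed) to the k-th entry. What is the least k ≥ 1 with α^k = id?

The disjoint-cycle form of α has cycle lengths 4, 3, 2, 1.
The order is lcm(4, 3, 2) = 12.

12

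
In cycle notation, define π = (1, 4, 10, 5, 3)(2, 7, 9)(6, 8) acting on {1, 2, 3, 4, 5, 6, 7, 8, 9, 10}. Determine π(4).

4 appears in (1, 4, 10, 5, 3); the next entry (wrapping around) is 10.

10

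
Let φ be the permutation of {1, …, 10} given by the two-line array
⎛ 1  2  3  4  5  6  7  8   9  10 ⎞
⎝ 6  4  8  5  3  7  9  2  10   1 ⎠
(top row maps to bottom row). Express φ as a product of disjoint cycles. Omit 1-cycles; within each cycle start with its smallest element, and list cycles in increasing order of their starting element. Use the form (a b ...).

(1 6 7 9 10)(2 4 5 3 8)

From 1: 1 → 6 → 7 → 9 → 10 → 1, closing the cycle (1 6 7 9 10).
Repeating from the next unused element and collecting all non-trivial cycles gives (1 6 7 9 10)(2 4 5 3 8).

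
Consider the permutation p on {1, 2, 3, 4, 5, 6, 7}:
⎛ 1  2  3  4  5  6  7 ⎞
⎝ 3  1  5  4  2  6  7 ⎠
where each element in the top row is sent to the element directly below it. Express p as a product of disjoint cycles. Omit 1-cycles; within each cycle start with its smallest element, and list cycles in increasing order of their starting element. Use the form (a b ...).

(1 3 5 2)

Start at 1 and follow images: 1 → 3 → 5 → 2 → 1, giving the cycle (1 3 5 2).
Continuing from each remaining unvisited element yields (1 3 5 2).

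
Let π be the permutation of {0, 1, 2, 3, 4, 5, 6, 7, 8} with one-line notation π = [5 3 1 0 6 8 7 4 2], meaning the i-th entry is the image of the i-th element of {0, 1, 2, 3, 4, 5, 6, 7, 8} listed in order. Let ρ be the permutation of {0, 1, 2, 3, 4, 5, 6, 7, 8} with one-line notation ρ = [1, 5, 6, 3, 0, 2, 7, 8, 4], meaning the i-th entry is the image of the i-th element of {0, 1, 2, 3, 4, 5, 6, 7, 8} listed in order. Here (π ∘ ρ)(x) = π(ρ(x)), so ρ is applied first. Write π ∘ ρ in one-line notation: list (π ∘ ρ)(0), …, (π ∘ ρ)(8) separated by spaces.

3 8 7 0 5 1 4 2 6

For each element, apply ρ then π: 0 → 1 → 3; 1 → 5 → 8; 2 → 6 → 7; 3 → 3 → 0; 4 → 0 → 5; 5 → 2 → 1; 6 → 7 → 4; 7 → 8 → 2; 8 → 4 → 6.
So π ∘ ρ in one-line form is 3 8 7 0 5 1 4 2 6.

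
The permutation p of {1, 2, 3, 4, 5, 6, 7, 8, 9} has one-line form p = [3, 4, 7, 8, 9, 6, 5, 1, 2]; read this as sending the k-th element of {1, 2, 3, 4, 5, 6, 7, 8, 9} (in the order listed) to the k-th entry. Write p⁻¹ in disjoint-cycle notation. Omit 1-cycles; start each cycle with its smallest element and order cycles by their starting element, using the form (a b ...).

(1 8 4 2 9 5 7 3)

First write p in disjoint cycles: (1 3 7 5 9 2 4 8).
The inverse reverses every cycle; in canonical form, p⁻¹ = (1 8 4 2 9 5 7 3).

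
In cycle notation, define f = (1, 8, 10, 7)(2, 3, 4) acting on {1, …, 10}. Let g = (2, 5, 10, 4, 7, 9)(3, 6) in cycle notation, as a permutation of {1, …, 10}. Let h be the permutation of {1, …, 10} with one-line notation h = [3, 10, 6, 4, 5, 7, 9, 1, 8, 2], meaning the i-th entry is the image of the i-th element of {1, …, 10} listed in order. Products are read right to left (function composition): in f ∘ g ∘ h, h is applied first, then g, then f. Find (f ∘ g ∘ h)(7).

3

(f ∘ g ∘ h)(7) = f(g(h(7))). h(7) = 9, then g(9) = 2, then f(2) = 3, so the result is 3.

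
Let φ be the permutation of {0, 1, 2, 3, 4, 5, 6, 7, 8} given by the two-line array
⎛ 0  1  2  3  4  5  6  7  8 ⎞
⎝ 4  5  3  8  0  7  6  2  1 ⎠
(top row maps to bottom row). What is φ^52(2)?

Tracing 2 → 3 → … returns to 2 after 6 steps, so 2 lies in a 6-cycle (1, 5, 7, 2, 3, 8).
On a 6-cycle, φ^6 is the identity, so φ^52 = φ^4 there (52 ≡ 4 mod 6).
Stepping 4 places around the cycle: 2 → 3 → 8 → 1 → 5.

5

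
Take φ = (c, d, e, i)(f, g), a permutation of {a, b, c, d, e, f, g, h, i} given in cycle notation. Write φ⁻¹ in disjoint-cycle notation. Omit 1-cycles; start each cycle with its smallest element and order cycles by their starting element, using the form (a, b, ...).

If φ sends a → b within a cycle, φ⁻¹ sends b → a; equivalently, reverse each cycle.
Reversing each cycle of φ and rotating so the smallest element leads gives (c, i, e, d)(f, g).

(c, i, e, d)(f, g)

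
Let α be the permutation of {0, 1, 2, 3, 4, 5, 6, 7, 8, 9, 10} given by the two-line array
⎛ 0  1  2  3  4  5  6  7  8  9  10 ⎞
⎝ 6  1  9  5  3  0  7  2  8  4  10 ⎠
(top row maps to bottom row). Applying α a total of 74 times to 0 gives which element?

7

Tracing 0 → 6 → … returns to 0 after 8 steps, so 0 lies in an 8-cycle (0 6 7 2 9 4 3 5).
Powers repeat with period 8 on this cycle, and 74 mod 8 = 2, so α^74(0) = α^2(0).
Advancing 2 steps from 0: 0 → 6 → 7.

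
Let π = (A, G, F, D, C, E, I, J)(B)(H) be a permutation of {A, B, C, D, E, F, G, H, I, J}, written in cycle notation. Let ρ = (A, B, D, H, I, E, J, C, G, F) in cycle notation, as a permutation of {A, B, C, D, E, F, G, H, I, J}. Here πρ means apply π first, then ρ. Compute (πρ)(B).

(πρ)(B) = ρ(π(B)). π(B) = B, then ρ(B) = D. So (πρ)(B) = D.

D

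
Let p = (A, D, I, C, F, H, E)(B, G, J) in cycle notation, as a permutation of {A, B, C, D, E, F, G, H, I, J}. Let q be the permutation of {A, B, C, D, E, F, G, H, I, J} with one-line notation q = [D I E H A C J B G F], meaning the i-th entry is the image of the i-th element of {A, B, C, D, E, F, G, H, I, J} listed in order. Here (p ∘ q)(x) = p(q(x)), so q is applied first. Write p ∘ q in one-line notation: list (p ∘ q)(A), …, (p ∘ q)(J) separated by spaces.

(p ∘ q)(x) = p(q(x)). Computing each image: p(q(A)) = p(D) = I, p(q(B)) = p(I) = C, p(q(C)) = p(E) = A, p(q(D)) = p(H) = E, p(q(E)) = p(A) = D, p(q(F)) = p(C) = F, p(q(G)) = p(J) = B, p(q(H)) = p(B) = G, p(q(I)) = p(G) = J, p(q(J)) = p(F) = H.
Hence p ∘ q = [I C A E D F B G J H].

I C A E D F B G J H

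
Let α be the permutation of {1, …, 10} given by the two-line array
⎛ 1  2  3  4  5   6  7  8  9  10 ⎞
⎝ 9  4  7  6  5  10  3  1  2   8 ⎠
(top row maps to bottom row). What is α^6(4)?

Tracing 4 → 6 → … returns to 4 after 7 steps, so 4 lies in a 7-cycle (1, 9, 2, 4, 6, 10, 8).
Stepping 6 places around the cycle: 4 → 6 → 10 → 8 → 1 → 9 → 2.

2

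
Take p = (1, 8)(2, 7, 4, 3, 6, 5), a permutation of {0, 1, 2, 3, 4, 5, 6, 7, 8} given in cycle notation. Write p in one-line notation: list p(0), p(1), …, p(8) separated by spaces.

Image by image: 0→0, 1→8, 2→7, 3→6, 4→3, 5→2, 6→5, 7→4, 8→1.
Listing these in domain order gives 0 8 7 6 3 2 5 4 1.

0 8 7 6 3 2 5 4 1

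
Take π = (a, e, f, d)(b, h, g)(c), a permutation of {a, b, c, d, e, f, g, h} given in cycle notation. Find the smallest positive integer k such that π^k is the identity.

12

The cycle type of π is (4, 3, 1).
Since disjoint cycles commute, ord(π) = lcm(4, 3) = 12.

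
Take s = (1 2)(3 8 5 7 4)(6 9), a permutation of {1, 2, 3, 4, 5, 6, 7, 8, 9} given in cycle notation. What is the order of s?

The disjoint cycles have lengths 5, 2, 2.
The order is lcm(5, 2, 2) = 10.

10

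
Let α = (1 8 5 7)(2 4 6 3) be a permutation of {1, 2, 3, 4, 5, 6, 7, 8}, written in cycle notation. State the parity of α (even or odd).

The cycle lengths are 4, 4.
A cycle is odd iff its length is even; α has 2 even-length cycles, so sgn(α) = (−1)^2 and α is even.

even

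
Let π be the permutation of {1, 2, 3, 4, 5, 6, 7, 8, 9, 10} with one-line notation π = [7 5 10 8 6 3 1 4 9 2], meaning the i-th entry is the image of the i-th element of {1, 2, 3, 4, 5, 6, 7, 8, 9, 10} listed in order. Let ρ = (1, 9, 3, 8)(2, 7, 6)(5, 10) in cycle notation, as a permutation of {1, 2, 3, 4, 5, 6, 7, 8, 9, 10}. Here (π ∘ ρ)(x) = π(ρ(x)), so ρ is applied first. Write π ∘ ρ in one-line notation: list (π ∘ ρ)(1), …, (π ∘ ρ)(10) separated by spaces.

For each element, apply ρ then π: 1 → 9 → 9; 2 → 7 → 1; 3 → 8 → 4; 4 → 4 → 8; 5 → 10 → 2; 6 → 2 → 5; 7 → 6 → 3; 8 → 1 → 7; 9 → 3 → 10; 10 → 5 → 6.
Collecting the images, π ∘ ρ = [9 1 4 8 2 5 3 7 10 6].

9 1 4 8 2 5 3 7 10 6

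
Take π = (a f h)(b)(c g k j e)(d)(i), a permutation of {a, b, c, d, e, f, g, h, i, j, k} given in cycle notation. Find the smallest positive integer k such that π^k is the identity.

15

The disjoint cycles have lengths 5, 3, 1, 1, 1.
The order is lcm(5, 3) = 15.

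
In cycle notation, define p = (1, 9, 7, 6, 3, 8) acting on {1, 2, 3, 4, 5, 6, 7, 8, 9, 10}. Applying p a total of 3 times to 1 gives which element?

6

1 lies in the 6-cycle (1, 9, 7, 6, 3, 8).
Stepping 3 places around the cycle: 1 → 9 → 7 → 6.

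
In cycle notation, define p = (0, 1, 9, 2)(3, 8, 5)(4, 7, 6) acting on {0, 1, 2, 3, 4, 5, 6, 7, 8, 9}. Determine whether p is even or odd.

The cycle lengths are 4, 3, 3.
A cycle of length ℓ contributes ℓ−1 transpositions, so p is a product of 3 + 2 + 2 = 7 transpositions — odd.

odd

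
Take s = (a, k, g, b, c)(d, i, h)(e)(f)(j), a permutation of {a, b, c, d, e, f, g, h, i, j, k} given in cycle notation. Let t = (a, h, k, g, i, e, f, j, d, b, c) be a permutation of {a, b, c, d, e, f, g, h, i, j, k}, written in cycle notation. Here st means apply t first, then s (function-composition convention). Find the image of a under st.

d

t(a) = h, then s(h) = d; composing gives (st)(a) = d.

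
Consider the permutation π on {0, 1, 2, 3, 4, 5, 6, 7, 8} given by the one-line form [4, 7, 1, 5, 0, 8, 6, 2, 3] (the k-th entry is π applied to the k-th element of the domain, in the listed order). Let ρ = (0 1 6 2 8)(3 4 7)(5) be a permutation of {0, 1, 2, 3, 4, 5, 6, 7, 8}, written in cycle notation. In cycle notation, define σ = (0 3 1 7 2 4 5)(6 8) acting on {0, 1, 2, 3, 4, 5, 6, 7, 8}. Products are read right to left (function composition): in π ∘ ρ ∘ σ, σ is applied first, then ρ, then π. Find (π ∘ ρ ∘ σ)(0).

(π ∘ ρ ∘ σ)(0) = π(ρ(σ(0))). σ(0) = 3, then ρ(3) = 4, then π(4) = 0, so the result is 0.

0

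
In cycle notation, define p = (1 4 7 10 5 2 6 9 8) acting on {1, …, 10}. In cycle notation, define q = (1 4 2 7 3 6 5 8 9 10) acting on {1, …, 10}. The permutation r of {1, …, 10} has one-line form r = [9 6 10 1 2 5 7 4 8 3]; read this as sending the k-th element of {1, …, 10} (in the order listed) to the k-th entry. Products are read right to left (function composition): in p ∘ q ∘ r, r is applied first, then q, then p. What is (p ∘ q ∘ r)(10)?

Chase 10: r(10) = 3; q(3) = 6; p(6) = 9. Hence (p ∘ q ∘ r)(10) = 9.

9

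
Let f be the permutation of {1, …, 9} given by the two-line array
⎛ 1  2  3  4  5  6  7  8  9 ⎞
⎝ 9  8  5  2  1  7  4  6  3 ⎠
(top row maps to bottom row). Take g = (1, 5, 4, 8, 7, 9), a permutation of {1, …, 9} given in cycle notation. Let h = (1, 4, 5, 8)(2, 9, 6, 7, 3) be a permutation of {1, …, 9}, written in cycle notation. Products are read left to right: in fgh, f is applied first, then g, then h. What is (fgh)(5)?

Apply the permutations in order: f(5) = 1, then g(1) = 5, then h(5) = 8. So (fgh)(5) = 8.

8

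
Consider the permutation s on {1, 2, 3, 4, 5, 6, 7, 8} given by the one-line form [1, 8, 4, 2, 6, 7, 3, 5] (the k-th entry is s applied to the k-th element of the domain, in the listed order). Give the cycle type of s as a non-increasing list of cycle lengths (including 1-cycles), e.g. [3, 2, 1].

The disjoint cycles are (1)(2 8 5 6 7 3 4), with lengths 7, 1 in non-increasing order.

[7, 1]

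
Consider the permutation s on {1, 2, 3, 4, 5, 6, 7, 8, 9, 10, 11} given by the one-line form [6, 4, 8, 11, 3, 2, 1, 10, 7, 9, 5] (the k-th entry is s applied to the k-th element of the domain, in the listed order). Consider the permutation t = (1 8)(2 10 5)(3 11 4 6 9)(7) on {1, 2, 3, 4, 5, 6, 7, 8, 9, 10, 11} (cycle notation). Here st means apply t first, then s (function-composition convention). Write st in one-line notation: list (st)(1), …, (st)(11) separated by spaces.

(st)(x) = s(t(x)). Computing each image: s(t(1)) = s(8) = 10, s(t(2)) = s(10) = 9, s(t(3)) = s(11) = 5, s(t(4)) = s(6) = 2, s(t(5)) = s(2) = 4, s(t(6)) = s(9) = 7, s(t(7)) = s(7) = 1, s(t(8)) = s(1) = 6, s(t(9)) = s(3) = 8, s(t(10)) = s(5) = 3, s(t(11)) = s(4) = 11.
Hence st = [10 9 5 2 4 7 1 6 8 3 11].

10 9 5 2 4 7 1 6 8 3 11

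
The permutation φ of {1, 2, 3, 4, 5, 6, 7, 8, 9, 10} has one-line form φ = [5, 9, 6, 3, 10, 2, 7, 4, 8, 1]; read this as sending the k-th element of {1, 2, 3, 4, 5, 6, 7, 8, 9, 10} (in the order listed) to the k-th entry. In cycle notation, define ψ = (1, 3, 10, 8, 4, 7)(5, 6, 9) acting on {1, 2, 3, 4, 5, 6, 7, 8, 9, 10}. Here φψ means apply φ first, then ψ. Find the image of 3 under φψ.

9

First apply φ: φ(3) = 6, then ψ(6) = 9. Thus (φψ)(3) = 9.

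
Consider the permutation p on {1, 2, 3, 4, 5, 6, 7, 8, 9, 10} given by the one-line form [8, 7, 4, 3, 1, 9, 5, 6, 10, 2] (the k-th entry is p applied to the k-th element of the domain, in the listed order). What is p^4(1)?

10

Tracing 1 → 8 → … returns to 1 after 8 steps, so 1 lies in an 8-cycle (1, 8, 6, 9, 10, 2, 7, 5).
Advancing 4 steps from 1: 1 → 8 → 6 → 9 → 10.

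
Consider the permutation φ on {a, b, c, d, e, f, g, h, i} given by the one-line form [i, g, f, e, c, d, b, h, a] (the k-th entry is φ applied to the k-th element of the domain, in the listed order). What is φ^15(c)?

e

Tracing c → f → … returns to c after 4 steps, so c lies in a 4-cycle (c f d e).
Since the cycle has length 4, φ^15 acts on it the same as φ^3 (15 mod 4 = 3).
Stepping 3 places around the cycle: c → f → d → e.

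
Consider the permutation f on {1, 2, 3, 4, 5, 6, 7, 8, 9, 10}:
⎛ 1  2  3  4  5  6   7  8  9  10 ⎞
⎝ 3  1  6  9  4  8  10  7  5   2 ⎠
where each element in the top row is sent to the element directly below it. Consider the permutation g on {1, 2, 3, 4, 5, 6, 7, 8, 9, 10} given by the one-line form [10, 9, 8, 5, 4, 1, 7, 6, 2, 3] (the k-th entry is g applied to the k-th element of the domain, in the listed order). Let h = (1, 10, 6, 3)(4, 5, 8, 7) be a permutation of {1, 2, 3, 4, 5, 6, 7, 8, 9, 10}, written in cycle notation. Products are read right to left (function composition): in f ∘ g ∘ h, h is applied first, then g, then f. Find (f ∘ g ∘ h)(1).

Apply the permutations in order: h(1) = 10, then g(10) = 3, then f(3) = 6. So (f ∘ g ∘ h)(1) = 6.

6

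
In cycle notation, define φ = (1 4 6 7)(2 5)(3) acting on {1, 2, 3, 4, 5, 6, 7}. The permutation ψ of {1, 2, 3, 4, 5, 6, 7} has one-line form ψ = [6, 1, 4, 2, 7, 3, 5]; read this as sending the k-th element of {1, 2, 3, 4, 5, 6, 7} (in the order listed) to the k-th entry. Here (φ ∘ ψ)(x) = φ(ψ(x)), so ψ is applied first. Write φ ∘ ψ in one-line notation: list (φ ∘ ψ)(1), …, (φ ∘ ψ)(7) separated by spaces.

7 4 6 5 1 3 2

For each element, apply ψ then φ: 1 → 6 → 7; 2 → 1 → 4; 3 → 4 → 6; 4 → 2 → 5; 5 → 7 → 1; 6 → 3 → 3; 7 → 5 → 2.
So φ ∘ ψ in one-line form is 7 4 6 5 1 3 2.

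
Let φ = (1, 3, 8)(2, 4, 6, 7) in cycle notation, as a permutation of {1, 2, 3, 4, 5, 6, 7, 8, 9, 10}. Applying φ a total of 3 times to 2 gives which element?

7

2 lies in the 4-cycle (2, 4, 6, 7).
Advancing 3 steps from 2: 2 → 4 → 6 → 7.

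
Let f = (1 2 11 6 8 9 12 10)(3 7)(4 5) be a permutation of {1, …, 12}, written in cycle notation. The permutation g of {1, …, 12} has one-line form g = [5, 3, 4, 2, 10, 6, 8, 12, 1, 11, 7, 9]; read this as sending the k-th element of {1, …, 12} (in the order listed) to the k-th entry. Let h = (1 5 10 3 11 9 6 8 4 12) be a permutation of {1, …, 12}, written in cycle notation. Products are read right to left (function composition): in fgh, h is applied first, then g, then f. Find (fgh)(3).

Apply the permutations in order: h(3) = 11, then g(11) = 7, then f(7) = 3. So (fgh)(3) = 3.

3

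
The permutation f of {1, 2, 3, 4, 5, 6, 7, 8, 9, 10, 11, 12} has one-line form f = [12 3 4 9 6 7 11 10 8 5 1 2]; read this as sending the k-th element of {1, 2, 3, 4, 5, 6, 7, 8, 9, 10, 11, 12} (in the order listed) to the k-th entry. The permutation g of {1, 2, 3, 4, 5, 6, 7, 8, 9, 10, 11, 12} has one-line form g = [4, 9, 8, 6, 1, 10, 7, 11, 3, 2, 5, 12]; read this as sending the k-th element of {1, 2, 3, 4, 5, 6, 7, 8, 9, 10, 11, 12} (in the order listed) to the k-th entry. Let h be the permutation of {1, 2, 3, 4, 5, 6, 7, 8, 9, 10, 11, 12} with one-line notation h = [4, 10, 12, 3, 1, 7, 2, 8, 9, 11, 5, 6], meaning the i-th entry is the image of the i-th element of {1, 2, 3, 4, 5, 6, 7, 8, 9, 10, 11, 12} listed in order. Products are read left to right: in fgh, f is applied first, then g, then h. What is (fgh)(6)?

(fgh)(6) = h(g(f(6))). f(6) = 7, then g(7) = 7, then h(7) = 2, so the result is 2.

2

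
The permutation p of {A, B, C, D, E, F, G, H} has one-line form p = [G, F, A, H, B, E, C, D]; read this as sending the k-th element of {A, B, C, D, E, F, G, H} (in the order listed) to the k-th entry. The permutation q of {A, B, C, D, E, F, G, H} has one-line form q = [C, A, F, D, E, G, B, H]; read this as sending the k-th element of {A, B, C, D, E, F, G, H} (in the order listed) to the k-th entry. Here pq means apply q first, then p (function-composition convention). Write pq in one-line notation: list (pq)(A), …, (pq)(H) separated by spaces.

Chase each element through q then p: A → C → A; B → A → G; C → F → E; D → D → H; E → E → B; F → G → C; G → B → F; H → H → D.
So pq in one-line form is A G E H B C F D.

A G E H B C F D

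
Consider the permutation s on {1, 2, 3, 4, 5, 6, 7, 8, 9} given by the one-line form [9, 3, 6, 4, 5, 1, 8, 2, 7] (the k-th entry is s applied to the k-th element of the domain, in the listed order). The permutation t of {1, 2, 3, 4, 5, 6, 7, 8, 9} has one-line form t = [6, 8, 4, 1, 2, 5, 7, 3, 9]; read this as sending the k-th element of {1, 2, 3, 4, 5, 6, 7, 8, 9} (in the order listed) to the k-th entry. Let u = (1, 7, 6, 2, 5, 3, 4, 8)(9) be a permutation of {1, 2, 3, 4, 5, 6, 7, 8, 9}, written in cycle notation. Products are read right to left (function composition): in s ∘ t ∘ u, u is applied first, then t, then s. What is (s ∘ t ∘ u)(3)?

9

Chase 3: u(3) = 4; t(4) = 1; s(1) = 9. Hence (s ∘ t ∘ u)(3) = 9.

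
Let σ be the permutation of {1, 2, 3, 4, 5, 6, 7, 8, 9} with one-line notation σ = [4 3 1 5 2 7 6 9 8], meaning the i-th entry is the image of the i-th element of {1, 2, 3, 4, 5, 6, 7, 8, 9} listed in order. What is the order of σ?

Decomposing into disjoint cycles gives cycle lengths 5, 2, 2.
The order of σ is the least common multiple of its cycle lengths: lcm(5, 2, 2) = 10.

10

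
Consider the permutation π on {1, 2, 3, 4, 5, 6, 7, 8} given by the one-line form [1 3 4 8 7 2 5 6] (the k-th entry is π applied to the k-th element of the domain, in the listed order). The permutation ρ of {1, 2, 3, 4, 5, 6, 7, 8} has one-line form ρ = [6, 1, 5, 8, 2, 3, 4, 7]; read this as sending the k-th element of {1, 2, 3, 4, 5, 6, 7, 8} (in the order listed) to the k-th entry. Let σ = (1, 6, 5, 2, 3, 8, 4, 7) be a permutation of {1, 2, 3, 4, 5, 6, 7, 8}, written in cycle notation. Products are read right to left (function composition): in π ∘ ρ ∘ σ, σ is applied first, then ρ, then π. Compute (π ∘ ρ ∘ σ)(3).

5

Apply the permutations in order: σ(3) = 8, then ρ(8) = 7, then π(7) = 5. So (π ∘ ρ ∘ σ)(3) = 5.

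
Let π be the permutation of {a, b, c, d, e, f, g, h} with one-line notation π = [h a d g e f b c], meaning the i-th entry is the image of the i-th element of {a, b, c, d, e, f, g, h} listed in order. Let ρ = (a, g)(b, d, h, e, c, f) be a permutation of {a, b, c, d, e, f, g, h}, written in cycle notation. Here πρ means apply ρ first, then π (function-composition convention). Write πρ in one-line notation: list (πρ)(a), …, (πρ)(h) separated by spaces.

b g f c d a h e

Chase each element through ρ then π: a → g → b; b → d → g; c → f → f; d → h → c; e → c → d; f → b → a; g → a → h; h → e → e.
So πρ in one-line form is b g f c d a h e.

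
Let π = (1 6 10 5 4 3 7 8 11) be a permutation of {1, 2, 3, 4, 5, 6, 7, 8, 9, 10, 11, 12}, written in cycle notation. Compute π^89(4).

4 lies in the 9-cycle (1 6 10 5 4 3 7 8 11).
On a 9-cycle, π^9 is the identity, so π^89 = π^8 there (89 ≡ 8 mod 9).
Advancing 8 steps from 4: 4 → 3 → 7 → 8 → 11 → 1 → 6 → 10 → 5.

5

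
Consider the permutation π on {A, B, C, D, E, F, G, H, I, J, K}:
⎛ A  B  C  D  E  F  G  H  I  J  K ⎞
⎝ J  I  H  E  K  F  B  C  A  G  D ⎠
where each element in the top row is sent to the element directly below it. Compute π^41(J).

Tracing J → G → … returns to J after 5 steps, so J lies in a 5-cycle (A J G B I).
Since the cycle has length 5, π^41 acts on it the same as π^1 (41 mod 5 = 1).
Advancing 1 step from J: J → G.

G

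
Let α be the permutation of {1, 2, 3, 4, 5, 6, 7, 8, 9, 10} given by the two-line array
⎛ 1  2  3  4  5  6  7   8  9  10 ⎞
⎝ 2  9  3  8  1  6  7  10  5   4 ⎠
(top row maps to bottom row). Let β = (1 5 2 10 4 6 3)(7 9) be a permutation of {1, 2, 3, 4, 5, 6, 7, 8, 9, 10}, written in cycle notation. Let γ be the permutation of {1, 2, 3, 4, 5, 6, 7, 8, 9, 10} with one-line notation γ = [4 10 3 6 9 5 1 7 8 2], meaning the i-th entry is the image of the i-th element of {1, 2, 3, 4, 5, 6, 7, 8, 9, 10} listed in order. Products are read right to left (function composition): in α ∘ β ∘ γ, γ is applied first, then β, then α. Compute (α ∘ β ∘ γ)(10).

(α ∘ β ∘ γ)(10) = α(β(γ(10))). γ(10) = 2, then β(2) = 10, then α(10) = 4, so the result is 4.

4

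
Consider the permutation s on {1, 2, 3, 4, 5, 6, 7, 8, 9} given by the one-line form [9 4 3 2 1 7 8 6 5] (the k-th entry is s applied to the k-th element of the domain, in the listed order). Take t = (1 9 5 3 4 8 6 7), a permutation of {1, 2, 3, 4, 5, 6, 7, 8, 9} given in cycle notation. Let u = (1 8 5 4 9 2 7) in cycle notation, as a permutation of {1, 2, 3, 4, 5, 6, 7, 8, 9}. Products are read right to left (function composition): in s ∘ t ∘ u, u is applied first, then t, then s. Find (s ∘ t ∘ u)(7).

(s ∘ t ∘ u)(7) = s(t(u(7))). u(7) = 1, then t(1) = 9, then s(9) = 5, so the result is 5.

5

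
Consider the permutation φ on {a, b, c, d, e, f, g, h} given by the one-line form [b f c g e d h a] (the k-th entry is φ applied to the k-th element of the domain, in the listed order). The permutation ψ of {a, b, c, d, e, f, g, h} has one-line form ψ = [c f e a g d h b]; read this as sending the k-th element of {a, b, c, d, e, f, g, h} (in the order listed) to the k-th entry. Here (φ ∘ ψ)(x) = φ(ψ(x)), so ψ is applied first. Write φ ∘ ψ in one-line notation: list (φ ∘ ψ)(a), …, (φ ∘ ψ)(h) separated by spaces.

c d e b h g a f

For each element, apply ψ then φ: a → c → c; b → f → d; c → e → e; d → a → b; e → g → h; f → d → g; g → h → a; h → b → f.
Collecting the images, φ ∘ ψ = [c d e b h g a f].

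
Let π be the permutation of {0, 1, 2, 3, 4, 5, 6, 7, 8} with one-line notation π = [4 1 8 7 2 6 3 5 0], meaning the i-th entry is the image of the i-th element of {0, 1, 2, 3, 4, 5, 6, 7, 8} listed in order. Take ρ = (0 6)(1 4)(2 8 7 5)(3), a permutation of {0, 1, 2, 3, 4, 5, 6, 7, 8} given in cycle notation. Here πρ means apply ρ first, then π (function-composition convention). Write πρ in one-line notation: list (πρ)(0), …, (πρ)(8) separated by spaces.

(πρ)(x) = π(ρ(x)). Computing each image: π(ρ(0)) = π(6) = 3, π(ρ(1)) = π(4) = 2, π(ρ(2)) = π(8) = 0, π(ρ(3)) = π(3) = 7, π(ρ(4)) = π(1) = 1, π(ρ(5)) = π(2) = 8, π(ρ(6)) = π(0) = 4, π(ρ(7)) = π(5) = 6, π(ρ(8)) = π(7) = 5.
Hence πρ = [3 2 0 7 1 8 4 6 5].

3 2 0 7 1 8 4 6 5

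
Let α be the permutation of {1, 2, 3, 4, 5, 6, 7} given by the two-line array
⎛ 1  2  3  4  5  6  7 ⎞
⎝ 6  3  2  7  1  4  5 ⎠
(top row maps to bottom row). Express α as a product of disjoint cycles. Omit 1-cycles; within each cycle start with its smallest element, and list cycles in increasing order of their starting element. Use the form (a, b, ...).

(1, 6, 4, 7, 5)(2, 3)

Iterating α from 1 gives 1 → 6 → 4 → 7 → 5 → 1; that is the 5-cycle (1, 6, 4, 7, 5).
Repeating from the next unused element and collecting all non-trivial cycles gives (1, 6, 4, 7, 5)(2, 3).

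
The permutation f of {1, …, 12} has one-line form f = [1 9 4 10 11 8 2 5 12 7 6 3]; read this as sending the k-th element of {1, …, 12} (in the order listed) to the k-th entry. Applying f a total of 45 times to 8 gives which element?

5

Tracing 8 → 5 → … returns to 8 after 4 steps, so 8 lies in a 4-cycle (5 11 6 8).
Since the cycle has length 4, f^45 acts on it the same as f^1 (45 mod 4 = 1).
Stepping 1 place around the cycle: 8 → 5.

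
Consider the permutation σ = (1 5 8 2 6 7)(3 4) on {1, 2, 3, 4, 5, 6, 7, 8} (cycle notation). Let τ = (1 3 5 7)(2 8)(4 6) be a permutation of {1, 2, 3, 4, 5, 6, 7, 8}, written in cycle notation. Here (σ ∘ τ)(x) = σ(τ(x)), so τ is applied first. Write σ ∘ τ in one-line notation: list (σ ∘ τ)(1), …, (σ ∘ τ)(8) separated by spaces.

4 2 8 7 1 3 5 6

(σ ∘ τ)(x) = σ(τ(x)). Computing each image: σ(τ(1)) = σ(3) = 4, σ(τ(2)) = σ(8) = 2, σ(τ(3)) = σ(5) = 8, σ(τ(4)) = σ(6) = 7, σ(τ(5)) = σ(7) = 1, σ(τ(6)) = σ(4) = 3, σ(τ(7)) = σ(1) = 5, σ(τ(8)) = σ(2) = 6.
Hence σ ∘ τ = [4 2 8 7 1 3 5 6].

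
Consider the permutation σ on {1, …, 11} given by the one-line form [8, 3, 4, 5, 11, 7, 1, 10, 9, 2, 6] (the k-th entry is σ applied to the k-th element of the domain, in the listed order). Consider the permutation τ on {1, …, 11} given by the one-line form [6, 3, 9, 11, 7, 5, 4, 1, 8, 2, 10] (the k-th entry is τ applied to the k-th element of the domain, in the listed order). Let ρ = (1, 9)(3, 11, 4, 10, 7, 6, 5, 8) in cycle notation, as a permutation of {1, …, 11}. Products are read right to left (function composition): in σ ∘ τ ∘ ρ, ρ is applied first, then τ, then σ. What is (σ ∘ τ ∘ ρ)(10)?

5

Chase 10: ρ(10) = 7; τ(7) = 4; σ(4) = 5. Hence (σ ∘ τ ∘ ρ)(10) = 5.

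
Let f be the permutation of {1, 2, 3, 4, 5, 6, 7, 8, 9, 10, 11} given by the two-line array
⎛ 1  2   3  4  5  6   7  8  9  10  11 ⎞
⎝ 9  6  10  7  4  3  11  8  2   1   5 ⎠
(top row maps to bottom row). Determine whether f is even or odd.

In disjoint-cycle form the cycle lengths are 6, 4, 1.
A cycle of length ℓ contributes ℓ−1 transpositions, so f is a product of 5 + 3 = 8 transpositions — even.

even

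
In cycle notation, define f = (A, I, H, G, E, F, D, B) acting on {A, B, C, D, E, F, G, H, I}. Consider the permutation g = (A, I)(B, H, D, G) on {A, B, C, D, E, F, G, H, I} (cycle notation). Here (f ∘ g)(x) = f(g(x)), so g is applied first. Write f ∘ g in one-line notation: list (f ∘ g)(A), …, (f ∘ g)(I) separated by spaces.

For each element, apply g then f: A → I → H; B → H → G; C → C → C; D → G → E; E → E → F; F → F → D; G → B → A; H → D → B; I → A → I.
So f ∘ g in one-line form is H G C E F D A B I.

H G C E F D A B I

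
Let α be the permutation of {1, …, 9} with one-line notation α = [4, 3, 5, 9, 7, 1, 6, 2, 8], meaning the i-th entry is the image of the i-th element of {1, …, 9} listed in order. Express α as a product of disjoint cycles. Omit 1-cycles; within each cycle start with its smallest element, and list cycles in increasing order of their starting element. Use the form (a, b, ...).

Start at 1 and follow images: 1 → 4 → 9 → 8 → 2 → 3 → 5 → 7 → 6 → 1, giving the cycle (1, 4, 9, 8, 2, 3, 5, 7, 6).
Continuing from each remaining unvisited element yields (1, 4, 9, 8, 2, 3, 5, 7, 6).

(1, 4, 9, 8, 2, 3, 5, 7, 6)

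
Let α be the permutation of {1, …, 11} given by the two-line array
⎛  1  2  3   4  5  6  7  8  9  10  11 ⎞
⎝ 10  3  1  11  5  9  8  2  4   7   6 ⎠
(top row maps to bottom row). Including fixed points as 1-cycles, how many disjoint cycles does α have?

3

The cycle decomposition is (1, 10, 7, 8, 2, 3)(4, 11, 6, 9)(5), which has 3 cycles (counting 1-cycles).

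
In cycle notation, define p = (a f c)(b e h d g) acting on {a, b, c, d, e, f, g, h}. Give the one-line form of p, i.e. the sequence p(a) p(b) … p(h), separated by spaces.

f e a g h c b d

Image by image: a→f, b→e, c→a, d→g, e→h, f→c, g→b, h→d.
So the one-line form is f e a g h c b d.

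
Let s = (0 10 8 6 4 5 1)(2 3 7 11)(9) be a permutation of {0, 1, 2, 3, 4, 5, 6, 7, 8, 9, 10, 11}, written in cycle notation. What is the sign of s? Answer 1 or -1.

The cycle lengths are 7, 4, 1.
A cycle of length ℓ contributes ℓ−1 transpositions, so s is a product of 6 + 3 = 9 transpositions — odd.

-1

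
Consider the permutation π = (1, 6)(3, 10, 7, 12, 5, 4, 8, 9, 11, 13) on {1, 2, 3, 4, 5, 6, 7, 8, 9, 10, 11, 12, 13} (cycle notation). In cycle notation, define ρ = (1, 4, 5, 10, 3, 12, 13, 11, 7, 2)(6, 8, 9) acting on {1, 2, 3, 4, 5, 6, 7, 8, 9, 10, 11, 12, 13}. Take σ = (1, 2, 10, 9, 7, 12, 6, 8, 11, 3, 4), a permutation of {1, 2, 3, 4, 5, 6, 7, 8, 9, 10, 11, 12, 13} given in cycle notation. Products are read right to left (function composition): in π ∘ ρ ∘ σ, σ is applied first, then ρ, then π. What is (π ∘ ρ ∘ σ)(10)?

1

Apply the permutations in order: σ(10) = 9, then ρ(9) = 6, then π(6) = 1. So (π ∘ ρ ∘ σ)(10) = 1.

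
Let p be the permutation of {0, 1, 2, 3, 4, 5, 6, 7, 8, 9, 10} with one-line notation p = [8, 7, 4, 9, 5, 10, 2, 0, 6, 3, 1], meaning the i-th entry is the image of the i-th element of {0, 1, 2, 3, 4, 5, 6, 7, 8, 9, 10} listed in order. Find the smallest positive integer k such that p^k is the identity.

Decomposing into disjoint cycles gives cycle lengths 9, 2.
Since disjoint cycles commute, ord(p) = lcm(9, 2) = 18.

18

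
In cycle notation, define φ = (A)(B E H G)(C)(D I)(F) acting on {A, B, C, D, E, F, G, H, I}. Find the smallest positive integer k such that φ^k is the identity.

4

The disjoint cycles have lengths 4, 2, 1, 1, 1.
Since disjoint cycles commute, ord(φ) = lcm(4, 2) = 4.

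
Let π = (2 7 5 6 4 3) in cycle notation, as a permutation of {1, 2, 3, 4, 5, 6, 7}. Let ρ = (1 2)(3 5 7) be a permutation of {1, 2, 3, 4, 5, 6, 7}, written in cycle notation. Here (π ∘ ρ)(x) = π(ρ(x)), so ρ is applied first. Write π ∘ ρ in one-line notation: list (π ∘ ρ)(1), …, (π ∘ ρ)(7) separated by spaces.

(π ∘ ρ)(x) = π(ρ(x)). Computing each image: π(ρ(1)) = π(2) = 7, π(ρ(2)) = π(1) = 1, π(ρ(3)) = π(5) = 6, π(ρ(4)) = π(4) = 3, π(ρ(5)) = π(7) = 5, π(ρ(6)) = π(6) = 4, π(ρ(7)) = π(3) = 2.
Hence π ∘ ρ = [7 1 6 3 5 4 2].

7 1 6 3 5 4 2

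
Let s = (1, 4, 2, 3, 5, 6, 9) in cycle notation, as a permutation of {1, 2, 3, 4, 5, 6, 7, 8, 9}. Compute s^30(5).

5 lies in the 7-cycle (1, 4, 2, 3, 5, 6, 9).
On a 7-cycle, s^7 is the identity, so s^30 = s^2 there (30 ≡ 2 mod 7).
Stepping 2 places around the cycle: 5 → 6 → 9.

9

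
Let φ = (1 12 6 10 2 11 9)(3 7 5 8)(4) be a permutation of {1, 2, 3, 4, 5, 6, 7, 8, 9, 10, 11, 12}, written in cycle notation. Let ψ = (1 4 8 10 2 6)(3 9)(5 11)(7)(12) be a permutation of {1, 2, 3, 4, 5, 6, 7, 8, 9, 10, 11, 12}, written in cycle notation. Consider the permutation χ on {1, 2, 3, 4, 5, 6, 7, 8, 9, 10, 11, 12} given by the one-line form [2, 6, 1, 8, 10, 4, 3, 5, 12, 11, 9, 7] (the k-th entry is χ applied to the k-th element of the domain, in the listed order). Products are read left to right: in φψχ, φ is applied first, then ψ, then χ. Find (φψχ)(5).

(φψχ)(5) = χ(ψ(φ(5))). φ(5) = 8, then ψ(8) = 10, then χ(10) = 11, so the result is 11.

11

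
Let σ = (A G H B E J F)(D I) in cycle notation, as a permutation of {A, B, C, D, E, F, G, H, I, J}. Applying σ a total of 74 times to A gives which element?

E

A lies in the 7-cycle (A G H B E J F).
On a 7-cycle, σ^7 is the identity, so σ^74 = σ^4 there (74 ≡ 4 mod 7).
Stepping 4 places around the cycle: A → G → H → B → E.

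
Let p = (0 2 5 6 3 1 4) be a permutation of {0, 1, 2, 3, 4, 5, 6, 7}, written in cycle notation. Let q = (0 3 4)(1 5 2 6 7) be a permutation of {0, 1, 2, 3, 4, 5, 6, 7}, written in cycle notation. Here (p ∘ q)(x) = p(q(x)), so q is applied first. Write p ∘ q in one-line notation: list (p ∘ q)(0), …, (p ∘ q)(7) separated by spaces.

1 6 3 0 2 5 7 4

(p ∘ q)(x) = p(q(x)). Computing each image: p(q(0)) = p(3) = 1, p(q(1)) = p(5) = 6, p(q(2)) = p(6) = 3, p(q(3)) = p(4) = 0, p(q(4)) = p(0) = 2, p(q(5)) = p(2) = 5, p(q(6)) = p(7) = 7, p(q(7)) = p(1) = 4.
Hence p ∘ q = [1 6 3 0 2 5 7 4].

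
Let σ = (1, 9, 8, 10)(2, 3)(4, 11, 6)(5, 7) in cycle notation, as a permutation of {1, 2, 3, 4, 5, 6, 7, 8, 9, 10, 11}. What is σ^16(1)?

1 lies in the 4-cycle (1, 9, 8, 10).
On a 4-cycle, σ^4 is the identity, so σ^16 = σ^0 there (16 ≡ 0 mod 4).
So σ^16(1) = 1.

1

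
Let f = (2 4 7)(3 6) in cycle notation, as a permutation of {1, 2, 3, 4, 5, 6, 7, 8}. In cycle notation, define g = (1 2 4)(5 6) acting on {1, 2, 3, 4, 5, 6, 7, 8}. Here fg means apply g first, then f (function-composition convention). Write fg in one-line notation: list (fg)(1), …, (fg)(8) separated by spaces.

4 7 6 1 3 5 2 8

Chase each element through g then f: 1 → 2 → 4; 2 → 4 → 7; 3 → 3 → 6; 4 → 1 → 1; 5 → 6 → 3; 6 → 5 → 5; 7 → 7 → 2; 8 → 8 → 8.
So fg in one-line form is 4 7 6 1 3 5 2 8.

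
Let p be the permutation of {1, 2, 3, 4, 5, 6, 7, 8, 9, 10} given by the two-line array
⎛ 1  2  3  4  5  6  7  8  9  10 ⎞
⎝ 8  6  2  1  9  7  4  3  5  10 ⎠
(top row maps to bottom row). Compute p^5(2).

8

Tracing 2 → 6 → … returns to 2 after 7 steps, so 2 lies in a 7-cycle (1 8 3 2 6 7 4).
Stepping 5 places around the cycle: 2 → 6 → 7 → 4 → 1 → 8.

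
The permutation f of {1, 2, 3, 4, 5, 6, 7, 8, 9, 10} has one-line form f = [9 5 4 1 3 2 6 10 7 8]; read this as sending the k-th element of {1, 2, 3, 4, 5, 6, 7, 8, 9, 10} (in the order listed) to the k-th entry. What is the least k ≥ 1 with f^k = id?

Decomposing into disjoint cycles gives cycle lengths 8, 2.
Since disjoint cycles commute, ord(f) = lcm(8, 2) = 8.

8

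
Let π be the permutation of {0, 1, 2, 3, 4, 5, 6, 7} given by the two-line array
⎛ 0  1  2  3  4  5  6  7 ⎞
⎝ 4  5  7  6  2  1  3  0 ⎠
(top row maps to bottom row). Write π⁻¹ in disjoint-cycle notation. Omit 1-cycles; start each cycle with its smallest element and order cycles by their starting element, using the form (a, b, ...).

(0, 7, 2, 4)(1, 5)(3, 6)

First write π in disjoint cycles: (0, 4, 2, 7)(1, 5)(3, 6).
Reversing each cycle (and rotating so the smallest element leads) gives π⁻¹ = (0, 7, 2, 4)(1, 5)(3, 6).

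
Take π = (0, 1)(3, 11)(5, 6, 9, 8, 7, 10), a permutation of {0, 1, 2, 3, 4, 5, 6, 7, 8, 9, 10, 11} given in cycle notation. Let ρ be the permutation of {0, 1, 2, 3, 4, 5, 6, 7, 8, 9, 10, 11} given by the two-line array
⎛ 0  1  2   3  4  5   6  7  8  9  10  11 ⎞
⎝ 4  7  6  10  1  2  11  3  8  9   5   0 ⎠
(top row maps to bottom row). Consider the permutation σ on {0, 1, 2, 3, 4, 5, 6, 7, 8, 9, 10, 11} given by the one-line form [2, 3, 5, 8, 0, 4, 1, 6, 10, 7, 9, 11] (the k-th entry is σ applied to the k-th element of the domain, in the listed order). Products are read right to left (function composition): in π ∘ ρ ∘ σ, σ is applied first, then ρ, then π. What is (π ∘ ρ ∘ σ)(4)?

Apply the permutations in order: σ(4) = 0, then ρ(0) = 4, then π(4) = 4. So (π ∘ ρ ∘ σ)(4) = 4.

4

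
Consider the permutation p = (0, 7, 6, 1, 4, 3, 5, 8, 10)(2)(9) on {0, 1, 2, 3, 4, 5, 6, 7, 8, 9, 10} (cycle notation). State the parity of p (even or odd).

The cycle lengths are 9, 1, 1.
A cycle of length ℓ contributes ℓ−1 transpositions, so p is a product of 8 transpositions — even.

even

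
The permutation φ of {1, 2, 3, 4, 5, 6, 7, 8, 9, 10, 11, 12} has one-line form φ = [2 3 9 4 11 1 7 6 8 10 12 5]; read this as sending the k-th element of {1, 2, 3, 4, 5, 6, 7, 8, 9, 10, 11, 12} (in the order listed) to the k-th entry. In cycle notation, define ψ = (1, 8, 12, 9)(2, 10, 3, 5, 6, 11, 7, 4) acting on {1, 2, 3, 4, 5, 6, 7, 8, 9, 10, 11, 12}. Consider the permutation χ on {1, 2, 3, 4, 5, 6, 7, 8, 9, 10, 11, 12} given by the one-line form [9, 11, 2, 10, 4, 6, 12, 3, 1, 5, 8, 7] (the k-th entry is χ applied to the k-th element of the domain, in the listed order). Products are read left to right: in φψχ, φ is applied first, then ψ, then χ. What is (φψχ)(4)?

11

Apply the permutations in order: φ(4) = 4, then ψ(4) = 2, then χ(2) = 11. So (φψχ)(4) = 11.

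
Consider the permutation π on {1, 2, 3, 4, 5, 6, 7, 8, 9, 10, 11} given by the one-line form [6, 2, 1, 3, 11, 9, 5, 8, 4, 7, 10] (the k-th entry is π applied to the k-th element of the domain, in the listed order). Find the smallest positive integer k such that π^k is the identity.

The disjoint-cycle form of π has cycle lengths 5, 4, 1, 1.
The order is lcm(5, 4) = 20.

20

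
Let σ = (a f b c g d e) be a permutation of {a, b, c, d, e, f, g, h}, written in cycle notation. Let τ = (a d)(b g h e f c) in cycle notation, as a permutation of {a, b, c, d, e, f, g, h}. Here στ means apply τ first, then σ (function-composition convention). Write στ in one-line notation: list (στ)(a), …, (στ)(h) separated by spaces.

e d c f b g h a

Chase each element through τ then σ: a → d → e; b → g → d; c → b → c; d → a → f; e → f → b; f → c → g; g → h → h; h → e → a.
Collecting the images, στ = [e d c f b g h a].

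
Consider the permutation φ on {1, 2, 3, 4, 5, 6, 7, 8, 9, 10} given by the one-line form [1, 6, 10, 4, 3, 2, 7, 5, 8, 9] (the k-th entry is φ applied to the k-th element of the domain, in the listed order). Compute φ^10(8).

Tracing 8 → 5 → … returns to 8 after 5 steps, so 8 lies in a 5-cycle (3 10 9 8 5).
Since the cycle has length 5, φ^10 acts on it the same as φ^0 (10 mod 5 = 0).
So φ^10(8) = 8.

8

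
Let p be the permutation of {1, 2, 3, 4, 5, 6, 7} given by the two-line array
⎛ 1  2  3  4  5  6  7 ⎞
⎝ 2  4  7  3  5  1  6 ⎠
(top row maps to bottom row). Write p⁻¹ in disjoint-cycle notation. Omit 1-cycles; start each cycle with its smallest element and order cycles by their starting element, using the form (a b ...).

The cycle decomposition of p is (1 2 4 3 7 6).
The inverse reverses every cycle; in canonical form, p⁻¹ = (1 6 7 3 4 2).

(1 6 7 3 4 2)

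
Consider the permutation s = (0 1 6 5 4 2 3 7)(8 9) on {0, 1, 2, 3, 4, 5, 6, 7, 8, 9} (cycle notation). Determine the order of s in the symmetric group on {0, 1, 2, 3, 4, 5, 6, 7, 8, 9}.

8

The cycle type of s is (8, 2).
Since disjoint cycles commute, ord(s) = lcm(8, 2) = 8.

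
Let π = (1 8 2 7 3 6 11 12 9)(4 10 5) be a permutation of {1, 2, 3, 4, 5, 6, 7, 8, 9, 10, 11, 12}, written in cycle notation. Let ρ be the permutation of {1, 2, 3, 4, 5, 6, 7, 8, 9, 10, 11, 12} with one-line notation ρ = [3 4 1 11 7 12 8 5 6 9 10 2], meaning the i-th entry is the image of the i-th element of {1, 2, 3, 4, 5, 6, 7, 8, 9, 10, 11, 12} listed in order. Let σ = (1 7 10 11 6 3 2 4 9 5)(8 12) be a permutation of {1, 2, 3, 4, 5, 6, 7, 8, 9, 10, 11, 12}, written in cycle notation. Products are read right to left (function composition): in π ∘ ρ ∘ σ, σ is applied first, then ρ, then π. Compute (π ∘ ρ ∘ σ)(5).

Chase 5: σ(5) = 1; ρ(1) = 3; π(3) = 6. Hence (π ∘ ρ ∘ σ)(5) = 6.

6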